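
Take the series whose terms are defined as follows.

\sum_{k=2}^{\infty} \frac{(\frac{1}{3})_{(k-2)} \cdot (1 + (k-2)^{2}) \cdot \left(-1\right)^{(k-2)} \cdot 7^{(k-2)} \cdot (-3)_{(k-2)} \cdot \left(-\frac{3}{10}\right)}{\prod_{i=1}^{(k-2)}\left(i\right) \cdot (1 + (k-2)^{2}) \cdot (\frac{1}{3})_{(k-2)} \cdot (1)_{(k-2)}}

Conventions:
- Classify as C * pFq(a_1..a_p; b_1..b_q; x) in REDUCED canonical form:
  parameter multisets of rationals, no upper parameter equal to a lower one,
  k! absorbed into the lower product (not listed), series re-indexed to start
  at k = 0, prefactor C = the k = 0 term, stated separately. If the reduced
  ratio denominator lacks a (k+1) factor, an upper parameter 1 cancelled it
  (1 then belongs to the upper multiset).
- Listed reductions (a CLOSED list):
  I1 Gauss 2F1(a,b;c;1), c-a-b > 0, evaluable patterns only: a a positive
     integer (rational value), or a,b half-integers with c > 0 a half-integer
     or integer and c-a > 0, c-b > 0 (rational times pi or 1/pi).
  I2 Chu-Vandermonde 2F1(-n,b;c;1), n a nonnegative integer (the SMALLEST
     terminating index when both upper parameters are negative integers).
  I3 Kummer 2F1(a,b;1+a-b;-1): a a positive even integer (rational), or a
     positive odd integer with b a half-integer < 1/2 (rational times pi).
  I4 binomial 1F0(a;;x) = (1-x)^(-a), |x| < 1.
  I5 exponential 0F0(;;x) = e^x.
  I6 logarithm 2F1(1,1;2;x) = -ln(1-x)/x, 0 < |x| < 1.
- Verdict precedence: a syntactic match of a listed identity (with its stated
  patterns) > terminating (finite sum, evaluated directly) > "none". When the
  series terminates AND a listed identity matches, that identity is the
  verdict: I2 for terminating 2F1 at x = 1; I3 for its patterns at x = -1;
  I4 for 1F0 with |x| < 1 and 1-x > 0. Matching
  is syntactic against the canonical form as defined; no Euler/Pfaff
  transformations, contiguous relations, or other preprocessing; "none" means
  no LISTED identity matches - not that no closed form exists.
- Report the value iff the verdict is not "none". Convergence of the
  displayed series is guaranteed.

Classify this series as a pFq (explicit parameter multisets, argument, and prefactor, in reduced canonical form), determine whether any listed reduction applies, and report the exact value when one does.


Structural cue: from the first term -\frac{3}{10}: the parameter 1/3 appears in both the upper and lower lists and cancels (alongside the other common factor).
Term ratio: r(k) = -7 * (k-3) / [(k+1) (k+1)] ; factor over Q: parameters, x = -7, and C = -\frac{3}{10}.

Reduced: x = -7, 1F1, upper = {-3}, lower = {1}, C = -\frac{3}{10}. Verdict: terminating - upper parameter -3 makes this a finite sum (last index 3), evaluated exactly. Sum: -\frac{229}{5}.


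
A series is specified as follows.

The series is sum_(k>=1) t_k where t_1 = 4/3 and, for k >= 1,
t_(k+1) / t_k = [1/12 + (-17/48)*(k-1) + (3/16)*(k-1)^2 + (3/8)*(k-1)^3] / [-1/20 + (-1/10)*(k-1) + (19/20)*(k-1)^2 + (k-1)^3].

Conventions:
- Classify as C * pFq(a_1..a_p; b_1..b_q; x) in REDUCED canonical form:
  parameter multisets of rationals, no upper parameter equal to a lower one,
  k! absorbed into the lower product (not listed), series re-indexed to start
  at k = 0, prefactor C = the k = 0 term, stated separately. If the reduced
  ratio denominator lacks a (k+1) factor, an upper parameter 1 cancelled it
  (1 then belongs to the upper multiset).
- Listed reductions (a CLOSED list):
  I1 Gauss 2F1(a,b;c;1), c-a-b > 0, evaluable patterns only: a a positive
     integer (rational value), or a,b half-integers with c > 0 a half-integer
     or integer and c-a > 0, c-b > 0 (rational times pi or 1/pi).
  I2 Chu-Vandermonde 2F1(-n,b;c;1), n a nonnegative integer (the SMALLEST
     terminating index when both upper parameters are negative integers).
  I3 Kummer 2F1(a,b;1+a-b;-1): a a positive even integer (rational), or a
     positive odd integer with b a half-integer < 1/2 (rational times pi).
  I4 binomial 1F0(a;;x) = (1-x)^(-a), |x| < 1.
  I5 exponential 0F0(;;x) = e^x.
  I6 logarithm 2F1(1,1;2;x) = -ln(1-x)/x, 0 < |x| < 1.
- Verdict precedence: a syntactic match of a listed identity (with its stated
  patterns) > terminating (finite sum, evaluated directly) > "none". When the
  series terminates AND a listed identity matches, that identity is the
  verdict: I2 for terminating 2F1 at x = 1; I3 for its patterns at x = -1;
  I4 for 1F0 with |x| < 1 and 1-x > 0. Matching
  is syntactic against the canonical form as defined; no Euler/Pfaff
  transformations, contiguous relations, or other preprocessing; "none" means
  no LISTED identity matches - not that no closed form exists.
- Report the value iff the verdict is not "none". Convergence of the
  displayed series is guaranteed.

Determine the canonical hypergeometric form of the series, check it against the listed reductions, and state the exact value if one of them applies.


Canonical form: C = 4/3 times 3F2 with upper {-1/2, -1/3, 4/3}, lower {-1/4, 1/5}, x = 3/8. Verdict: none. No listed pattern accepts 3F2(-1/2, -1/3, 4/3; -1/4, 1/5; 3/8).

First insight: t_0 = 4/3 here, and the expanded ratio factors over Q; prefactor 4/3, roots give parameters.
Ratio: r(k) = (3/8) * (k-1/2) (k-1/3) (k+4/3) / [(k-1/4) (k+1/5) (k+1)] - rational in k. x = (3/8); t_0 = 4/3; negate the roots.


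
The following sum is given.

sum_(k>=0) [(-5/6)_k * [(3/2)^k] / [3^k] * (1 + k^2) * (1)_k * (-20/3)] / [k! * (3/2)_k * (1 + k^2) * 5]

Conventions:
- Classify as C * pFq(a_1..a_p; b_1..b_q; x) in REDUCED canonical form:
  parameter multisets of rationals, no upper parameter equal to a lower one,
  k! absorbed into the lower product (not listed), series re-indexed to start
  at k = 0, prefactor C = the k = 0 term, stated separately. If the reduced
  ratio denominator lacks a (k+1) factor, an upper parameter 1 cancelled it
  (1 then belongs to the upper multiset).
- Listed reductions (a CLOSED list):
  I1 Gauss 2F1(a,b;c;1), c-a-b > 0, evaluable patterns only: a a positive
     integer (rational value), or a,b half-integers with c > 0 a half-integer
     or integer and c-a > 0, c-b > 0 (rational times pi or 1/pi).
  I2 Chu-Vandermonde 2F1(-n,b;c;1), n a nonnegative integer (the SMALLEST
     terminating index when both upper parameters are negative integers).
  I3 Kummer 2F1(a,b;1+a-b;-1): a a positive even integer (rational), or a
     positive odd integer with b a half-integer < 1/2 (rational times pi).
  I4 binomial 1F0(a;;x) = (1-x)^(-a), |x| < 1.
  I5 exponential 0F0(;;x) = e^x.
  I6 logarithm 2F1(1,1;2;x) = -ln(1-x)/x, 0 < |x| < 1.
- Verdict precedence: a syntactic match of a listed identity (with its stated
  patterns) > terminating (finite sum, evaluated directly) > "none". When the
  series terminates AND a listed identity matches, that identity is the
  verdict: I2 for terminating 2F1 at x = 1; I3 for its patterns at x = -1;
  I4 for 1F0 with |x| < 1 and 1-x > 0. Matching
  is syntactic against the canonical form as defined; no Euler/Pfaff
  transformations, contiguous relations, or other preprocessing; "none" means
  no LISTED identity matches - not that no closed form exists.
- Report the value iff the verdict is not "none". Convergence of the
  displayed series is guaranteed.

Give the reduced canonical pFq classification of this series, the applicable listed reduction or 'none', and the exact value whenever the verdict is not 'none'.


The series (x = 1/2) is 2F1: upper {-5/6, 1}, lower {3/2}, prefactor -4/3. Verdict: none. Every listed pattern misses the 2F1 form at 1/2, upper {-5/6, 1}.

The tell: from the first term -4/3: the two k-th powers (prefactor -4/3) combine into one argument.
Ratio: r(k) = (1/2) * (k-5/6) (k+1) / [(k+3/2) (k+1)] - poly over poly, x = (1/2) from leading terms; C = -4/3 at k = 0.


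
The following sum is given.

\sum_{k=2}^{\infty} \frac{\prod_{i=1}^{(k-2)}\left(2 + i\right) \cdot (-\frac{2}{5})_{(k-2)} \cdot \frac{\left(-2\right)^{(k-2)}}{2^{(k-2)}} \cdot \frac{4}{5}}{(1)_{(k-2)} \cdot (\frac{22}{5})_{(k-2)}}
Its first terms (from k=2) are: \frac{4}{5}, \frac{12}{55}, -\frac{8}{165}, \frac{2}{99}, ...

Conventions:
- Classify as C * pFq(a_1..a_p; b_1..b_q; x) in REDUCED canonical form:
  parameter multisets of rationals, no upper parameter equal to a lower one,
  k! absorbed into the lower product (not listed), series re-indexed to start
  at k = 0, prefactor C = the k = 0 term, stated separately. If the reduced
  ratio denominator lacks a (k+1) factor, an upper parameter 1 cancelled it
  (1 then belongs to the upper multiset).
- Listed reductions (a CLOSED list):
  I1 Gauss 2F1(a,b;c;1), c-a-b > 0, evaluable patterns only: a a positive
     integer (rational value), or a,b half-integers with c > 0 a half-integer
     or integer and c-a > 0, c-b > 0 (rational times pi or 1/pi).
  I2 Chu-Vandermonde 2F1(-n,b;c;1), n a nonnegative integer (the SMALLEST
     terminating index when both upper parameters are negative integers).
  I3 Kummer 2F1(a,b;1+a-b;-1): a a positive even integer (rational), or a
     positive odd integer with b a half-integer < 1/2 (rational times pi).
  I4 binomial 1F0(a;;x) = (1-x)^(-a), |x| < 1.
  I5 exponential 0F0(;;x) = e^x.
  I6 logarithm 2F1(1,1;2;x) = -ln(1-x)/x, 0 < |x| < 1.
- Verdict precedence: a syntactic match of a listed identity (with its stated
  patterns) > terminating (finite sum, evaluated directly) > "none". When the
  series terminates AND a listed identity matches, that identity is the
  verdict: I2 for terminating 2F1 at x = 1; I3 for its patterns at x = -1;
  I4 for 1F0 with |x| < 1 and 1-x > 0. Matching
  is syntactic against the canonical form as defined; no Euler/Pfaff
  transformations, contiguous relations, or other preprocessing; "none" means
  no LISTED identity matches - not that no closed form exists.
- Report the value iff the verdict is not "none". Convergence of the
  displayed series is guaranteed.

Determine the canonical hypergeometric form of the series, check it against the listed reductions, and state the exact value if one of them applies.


Prefactor \frac{4}{5}, argument -1: 2F1 with upper {-\frac{2}{5}, 3} over lower {\frac{22}{5}}. Verdict: none. Every listed pattern misses the 2F1 form at -1, upper {-\frac{2}{5}, 3}.

Key observation: t_0 = \frac{4}{5} here, and the running product (prefactor 4/5) telescopes to a rising factorial.
Term ratio: r(k) = -1 * (k-\frac{2}{5}) (k+3) / [(k+\frac{22}{5}) (k+1)] ; factor over Q: parameters, x = -1, and C = \frac{4}{5}.


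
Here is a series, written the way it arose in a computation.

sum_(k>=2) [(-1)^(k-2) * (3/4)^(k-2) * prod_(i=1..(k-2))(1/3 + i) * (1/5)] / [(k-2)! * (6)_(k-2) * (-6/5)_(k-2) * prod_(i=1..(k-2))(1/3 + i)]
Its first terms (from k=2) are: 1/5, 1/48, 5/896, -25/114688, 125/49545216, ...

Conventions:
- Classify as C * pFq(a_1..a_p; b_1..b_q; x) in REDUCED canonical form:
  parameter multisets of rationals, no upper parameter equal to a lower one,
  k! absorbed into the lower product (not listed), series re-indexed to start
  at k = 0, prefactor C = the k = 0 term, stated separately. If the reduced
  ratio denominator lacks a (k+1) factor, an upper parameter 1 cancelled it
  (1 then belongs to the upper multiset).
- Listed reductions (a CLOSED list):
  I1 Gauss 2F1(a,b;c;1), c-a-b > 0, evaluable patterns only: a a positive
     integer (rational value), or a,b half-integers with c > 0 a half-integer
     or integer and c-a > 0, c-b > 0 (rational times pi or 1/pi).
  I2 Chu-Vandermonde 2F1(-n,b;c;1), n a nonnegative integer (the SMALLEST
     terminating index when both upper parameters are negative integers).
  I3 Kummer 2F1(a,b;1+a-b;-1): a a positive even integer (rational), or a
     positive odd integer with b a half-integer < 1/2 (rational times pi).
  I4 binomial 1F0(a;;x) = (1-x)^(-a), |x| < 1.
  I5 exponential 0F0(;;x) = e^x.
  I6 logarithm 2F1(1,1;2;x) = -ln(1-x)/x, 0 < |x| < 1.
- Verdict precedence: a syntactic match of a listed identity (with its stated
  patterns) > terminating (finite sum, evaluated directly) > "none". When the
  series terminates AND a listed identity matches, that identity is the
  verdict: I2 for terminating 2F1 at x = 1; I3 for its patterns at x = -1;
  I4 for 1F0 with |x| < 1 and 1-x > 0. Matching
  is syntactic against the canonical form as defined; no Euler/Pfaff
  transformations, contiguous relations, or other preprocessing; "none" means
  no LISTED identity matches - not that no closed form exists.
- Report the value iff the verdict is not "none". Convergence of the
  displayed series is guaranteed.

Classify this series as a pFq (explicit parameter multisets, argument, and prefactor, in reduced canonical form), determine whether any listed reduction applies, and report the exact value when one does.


First insight: from the first term 1/5: the lower running product (prefactor 1/5) is a rising factorial.
Term ratio: r(k) = (-3/4) * 1 / [(k-6/5) (k+6) (k+1)] - rational; roots negated = parameters, x = (-3/4), C = 1/5.

At argument -3/4: a 0F2 with upper {-}, lower {-6/5, 6}, scaled by C = 1/5. Verdict: none here - no I1-I6 shape fits x = -3/4 with lower {-6/5, 6}.


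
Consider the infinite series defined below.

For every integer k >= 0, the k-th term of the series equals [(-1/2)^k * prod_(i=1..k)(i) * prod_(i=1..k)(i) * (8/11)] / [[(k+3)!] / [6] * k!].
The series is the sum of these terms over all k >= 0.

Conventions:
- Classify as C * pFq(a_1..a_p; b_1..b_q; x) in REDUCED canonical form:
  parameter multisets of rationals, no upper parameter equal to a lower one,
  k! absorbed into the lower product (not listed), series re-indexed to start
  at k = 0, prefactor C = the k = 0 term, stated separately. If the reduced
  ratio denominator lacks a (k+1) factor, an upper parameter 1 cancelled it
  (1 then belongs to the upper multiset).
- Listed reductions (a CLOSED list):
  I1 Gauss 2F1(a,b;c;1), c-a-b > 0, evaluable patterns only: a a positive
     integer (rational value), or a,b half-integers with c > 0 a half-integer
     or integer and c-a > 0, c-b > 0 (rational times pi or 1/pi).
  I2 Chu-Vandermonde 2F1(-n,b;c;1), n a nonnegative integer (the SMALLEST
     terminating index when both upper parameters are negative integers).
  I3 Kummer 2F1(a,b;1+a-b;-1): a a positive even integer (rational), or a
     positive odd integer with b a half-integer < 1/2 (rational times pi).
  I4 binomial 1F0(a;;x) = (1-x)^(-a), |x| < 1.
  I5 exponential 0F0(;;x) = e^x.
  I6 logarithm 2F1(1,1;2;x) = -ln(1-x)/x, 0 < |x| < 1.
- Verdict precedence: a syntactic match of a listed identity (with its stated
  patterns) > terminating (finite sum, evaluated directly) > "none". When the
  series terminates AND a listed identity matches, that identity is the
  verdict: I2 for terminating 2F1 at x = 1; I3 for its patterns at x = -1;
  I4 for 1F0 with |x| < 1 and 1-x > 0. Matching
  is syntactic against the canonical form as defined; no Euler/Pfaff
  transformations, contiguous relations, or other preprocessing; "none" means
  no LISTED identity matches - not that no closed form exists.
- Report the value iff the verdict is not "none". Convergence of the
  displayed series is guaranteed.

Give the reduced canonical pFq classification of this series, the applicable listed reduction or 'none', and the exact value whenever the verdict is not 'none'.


At argument -1/2: a 2F1 with upper {1, 1}, lower {4}, scaled by C = 8/11. Verdict: none - this 2F1 at x = -1/2 matches no listed pattern, and upper {1, 1} holds no stopper.

Key step: from the first term 8/11: the running product (C = 8/11, x = -1/2) telescopes to a rising factorial.
Step ratio: r(k) = (-1/2) * (k+1) (k+1) / [(k+4) (k+1)] - rational in k, leading ratio (-1/2); with t_0 = 8/11, classification follows.


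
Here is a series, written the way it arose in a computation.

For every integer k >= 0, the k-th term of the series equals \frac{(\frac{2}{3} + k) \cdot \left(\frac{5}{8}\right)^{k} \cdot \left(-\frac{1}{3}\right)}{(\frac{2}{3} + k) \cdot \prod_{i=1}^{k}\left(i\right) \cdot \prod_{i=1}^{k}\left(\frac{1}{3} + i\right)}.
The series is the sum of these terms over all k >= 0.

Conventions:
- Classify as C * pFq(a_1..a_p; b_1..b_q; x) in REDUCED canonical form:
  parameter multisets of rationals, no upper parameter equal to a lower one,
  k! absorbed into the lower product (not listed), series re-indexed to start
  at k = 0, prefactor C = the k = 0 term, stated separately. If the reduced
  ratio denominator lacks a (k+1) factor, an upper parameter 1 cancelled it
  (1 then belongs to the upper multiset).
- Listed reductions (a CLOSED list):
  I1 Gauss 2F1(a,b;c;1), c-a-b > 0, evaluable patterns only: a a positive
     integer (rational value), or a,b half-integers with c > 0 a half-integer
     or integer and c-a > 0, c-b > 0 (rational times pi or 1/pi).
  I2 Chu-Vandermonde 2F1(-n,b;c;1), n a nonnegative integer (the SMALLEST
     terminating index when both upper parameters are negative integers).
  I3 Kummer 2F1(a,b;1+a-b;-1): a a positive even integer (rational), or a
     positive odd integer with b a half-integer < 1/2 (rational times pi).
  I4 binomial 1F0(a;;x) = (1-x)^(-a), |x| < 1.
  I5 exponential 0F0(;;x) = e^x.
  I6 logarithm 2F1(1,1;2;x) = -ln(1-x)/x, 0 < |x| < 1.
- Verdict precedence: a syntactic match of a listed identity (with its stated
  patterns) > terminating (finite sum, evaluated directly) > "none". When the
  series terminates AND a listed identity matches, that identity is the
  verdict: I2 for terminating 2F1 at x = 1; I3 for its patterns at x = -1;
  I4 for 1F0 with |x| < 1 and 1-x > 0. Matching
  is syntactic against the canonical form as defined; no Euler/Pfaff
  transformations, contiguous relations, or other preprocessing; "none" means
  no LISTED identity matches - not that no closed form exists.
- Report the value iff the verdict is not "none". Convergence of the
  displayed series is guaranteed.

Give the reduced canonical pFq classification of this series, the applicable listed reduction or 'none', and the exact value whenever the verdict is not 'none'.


Structural cue: with t_0 = -\frac{1}{3}, k + 2/3 divides numerator and denominator alike; C = -1/3, x = 5/8 after cancelling.
Consecutive-term ratio: r(k) = \frac{5}{8} * 1 / [(k+\frac{4}{3}) (k+1)] - poly over poly, x = \frac{5}{8} from leading terms; C = -\frac{1}{3} at k = 0.

x = \frac{5}{8} here; the reduced form reads 0F1, upper {-}, lower {\frac{4}{3}}, C = -\frac{1}{3}. Verdict: none here - no I1-I6 shape fits x = \frac{5}{8} with lower {\frac{4}{3}}.


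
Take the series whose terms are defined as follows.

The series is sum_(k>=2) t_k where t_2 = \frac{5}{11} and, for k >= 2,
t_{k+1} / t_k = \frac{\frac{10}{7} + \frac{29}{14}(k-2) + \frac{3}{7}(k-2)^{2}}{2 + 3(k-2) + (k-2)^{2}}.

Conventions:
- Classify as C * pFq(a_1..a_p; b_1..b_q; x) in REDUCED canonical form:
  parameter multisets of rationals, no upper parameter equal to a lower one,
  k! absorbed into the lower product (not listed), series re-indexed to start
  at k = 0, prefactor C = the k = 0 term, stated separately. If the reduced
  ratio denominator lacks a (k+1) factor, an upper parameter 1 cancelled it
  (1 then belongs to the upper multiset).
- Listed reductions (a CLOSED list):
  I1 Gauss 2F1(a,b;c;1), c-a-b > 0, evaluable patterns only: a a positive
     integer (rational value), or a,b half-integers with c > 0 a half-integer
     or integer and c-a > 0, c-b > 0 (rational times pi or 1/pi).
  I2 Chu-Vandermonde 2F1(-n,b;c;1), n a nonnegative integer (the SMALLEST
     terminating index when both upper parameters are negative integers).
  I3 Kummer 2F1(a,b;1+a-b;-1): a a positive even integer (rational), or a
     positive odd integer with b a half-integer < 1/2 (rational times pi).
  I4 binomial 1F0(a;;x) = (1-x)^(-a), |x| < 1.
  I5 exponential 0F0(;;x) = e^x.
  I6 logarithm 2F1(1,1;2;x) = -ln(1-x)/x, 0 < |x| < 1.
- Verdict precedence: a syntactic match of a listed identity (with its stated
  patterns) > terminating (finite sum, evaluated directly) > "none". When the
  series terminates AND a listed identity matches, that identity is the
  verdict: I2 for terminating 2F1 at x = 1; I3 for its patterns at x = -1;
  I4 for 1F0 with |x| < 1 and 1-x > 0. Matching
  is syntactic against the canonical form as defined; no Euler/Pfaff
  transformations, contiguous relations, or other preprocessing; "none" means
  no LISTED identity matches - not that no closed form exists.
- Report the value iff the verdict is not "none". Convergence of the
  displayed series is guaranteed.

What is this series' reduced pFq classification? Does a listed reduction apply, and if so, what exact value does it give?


Canonical form: C = \frac{5}{11} times 2F1 with upper {\frac{5}{6}, 4}, lower {2}, x = \frac{3}{7}. Verdict: none (x = \frac{3}{7}): each listed identity misses the multisets {\frac{5}{6}, 4} ; {2}.

Key observation: t_0 being \frac{5}{11}, the expanded ratio factors over Q; C = 5/11, x = 3/7, roots give parameters.
Ratio: r(k) = \frac{3}{7} * (k+\frac{5}{6}) (k+4) / [(k+2) (k+1)] - poly over poly, x = \frac{3}{7} from leading terms; C = \frac{5}{11} at k = 0.


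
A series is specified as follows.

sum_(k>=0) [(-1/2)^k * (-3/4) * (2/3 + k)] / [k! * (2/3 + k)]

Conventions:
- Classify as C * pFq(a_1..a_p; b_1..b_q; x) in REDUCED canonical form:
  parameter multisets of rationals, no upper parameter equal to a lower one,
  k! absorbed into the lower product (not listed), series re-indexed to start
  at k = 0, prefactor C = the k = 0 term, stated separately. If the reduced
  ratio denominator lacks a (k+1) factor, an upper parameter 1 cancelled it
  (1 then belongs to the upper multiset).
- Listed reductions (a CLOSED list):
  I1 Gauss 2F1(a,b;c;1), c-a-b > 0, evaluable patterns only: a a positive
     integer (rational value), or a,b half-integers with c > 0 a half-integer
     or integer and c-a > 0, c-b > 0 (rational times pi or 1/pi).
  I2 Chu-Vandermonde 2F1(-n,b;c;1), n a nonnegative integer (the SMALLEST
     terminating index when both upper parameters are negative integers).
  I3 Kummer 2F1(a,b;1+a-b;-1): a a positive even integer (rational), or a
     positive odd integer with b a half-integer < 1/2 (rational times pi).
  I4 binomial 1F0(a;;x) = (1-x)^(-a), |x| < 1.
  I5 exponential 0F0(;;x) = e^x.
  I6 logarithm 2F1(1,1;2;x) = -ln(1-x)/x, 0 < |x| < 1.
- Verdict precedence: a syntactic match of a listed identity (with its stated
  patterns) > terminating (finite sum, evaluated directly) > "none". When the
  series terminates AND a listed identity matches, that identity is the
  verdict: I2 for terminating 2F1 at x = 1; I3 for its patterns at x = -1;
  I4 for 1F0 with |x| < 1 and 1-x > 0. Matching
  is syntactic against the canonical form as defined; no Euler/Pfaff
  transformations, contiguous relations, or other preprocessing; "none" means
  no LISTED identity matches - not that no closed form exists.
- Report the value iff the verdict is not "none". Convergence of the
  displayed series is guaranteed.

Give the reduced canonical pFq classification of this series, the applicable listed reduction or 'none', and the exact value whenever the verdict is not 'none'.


Prefactor -3/4, argument -1/2: 0F0 with upper {-} over lower {-}. Verdict: exponential (I5) fires (the 0F0 exponential series at x = -1/2). Hence: (-3/4) * e^(-1/2).

First insight: t_0 = -3/4 here, and the factor k + 2/3 cancels (top and bottom), leaving prefactor -3/4.
Adjacent-term ratio: r(k) = (-1/2) * 1 / [(k+1)] - rational in k. x = (-1/2); t_0 = -3/4; negate the roots.


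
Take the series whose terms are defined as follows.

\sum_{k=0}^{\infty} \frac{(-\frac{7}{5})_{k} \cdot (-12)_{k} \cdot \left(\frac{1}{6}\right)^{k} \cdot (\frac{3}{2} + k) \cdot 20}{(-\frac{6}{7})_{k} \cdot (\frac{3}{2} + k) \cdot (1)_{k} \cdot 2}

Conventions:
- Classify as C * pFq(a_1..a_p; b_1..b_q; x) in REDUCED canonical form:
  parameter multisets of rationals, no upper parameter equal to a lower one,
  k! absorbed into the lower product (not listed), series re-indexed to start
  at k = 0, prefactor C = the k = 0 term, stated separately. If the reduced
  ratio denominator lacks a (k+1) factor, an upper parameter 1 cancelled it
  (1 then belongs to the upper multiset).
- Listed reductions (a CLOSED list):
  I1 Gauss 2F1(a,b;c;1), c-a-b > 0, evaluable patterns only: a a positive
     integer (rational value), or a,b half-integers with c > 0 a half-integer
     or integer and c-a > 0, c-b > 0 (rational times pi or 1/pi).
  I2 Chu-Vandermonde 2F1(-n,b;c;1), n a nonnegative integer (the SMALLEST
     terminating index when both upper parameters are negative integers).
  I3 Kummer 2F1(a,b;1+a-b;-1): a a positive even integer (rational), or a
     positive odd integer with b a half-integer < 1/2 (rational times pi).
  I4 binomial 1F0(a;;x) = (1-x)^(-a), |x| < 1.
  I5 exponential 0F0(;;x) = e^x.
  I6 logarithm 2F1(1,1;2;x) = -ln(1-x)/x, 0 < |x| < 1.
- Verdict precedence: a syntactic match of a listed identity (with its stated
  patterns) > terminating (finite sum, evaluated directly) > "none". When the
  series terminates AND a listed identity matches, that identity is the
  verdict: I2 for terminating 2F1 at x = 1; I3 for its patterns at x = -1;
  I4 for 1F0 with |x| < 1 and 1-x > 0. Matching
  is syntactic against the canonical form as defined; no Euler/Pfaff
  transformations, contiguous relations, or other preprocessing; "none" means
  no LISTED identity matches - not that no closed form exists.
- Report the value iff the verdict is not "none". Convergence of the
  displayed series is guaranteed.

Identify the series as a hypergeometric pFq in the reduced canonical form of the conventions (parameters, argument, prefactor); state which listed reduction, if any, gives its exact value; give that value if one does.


At argument \frac{1}{6}: a 2F1 with upper {-12, -\frac{7}{5}}, lower {-\frac{6}{7}}, scaled by C = 10. Verdict: terminating - the sum ends at index 12 because -12 is a negative integer; exact evaluation follows. Value: -\frac{412265357777406940368131851}{4705219181700000000000000}.

Key step: from the first term 10: striking the common factor k + 3/2 reduces the term (prefactor 10).
Step ratio: r(k) = \frac{1}{6} * (k-12) (k-\frac{7}{5}) / [(k-\frac{6}{7}) (k+1)] - rational in k. x = \frac{1}{6}; t_0 = 10; negate the roots.


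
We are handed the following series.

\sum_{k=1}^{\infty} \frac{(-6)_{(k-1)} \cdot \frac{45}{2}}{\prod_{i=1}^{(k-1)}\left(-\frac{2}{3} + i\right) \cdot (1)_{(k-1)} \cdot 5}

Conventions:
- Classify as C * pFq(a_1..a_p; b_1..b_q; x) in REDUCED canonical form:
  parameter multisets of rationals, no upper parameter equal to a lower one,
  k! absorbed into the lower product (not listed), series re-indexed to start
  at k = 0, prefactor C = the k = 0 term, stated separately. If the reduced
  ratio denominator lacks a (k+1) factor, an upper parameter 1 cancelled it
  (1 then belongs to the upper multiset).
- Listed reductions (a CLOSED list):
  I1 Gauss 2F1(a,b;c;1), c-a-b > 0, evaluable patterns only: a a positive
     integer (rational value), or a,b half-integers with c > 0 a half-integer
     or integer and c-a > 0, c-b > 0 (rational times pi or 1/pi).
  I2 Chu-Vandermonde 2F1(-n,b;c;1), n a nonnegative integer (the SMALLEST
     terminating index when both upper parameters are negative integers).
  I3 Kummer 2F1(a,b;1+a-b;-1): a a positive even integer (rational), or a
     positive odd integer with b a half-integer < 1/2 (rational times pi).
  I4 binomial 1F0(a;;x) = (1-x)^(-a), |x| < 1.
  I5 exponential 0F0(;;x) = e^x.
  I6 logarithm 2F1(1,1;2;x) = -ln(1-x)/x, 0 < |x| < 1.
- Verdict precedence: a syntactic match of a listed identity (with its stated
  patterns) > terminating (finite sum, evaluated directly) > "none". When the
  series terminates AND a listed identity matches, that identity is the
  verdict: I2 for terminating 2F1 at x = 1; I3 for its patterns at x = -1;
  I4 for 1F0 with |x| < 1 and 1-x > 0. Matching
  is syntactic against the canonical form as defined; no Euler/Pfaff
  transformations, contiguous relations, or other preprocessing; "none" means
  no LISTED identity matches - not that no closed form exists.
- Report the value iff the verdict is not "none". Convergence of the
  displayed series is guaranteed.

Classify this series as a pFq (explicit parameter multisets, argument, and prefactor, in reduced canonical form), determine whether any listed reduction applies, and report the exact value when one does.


x = 1 here; the reduced form reads 1F1, upper {-6}, lower {\frac{1}{3}}, C = \frac{9}{2}. Verdict: terminating at k = 6: the factor (-6)_k kills every later term; summing the 7 survivors is exact. Hence: \frac{741969}{116480}.

First insight: t_0 = \frac{9}{2} here, and the lower running product (C = 9/2, x = 1) is a rising factorial.
Step ratio: r(k) = 1 * (k-6) / [(k+\frac{1}{3}) (k+1)] - rational; roots negated = parameters, x = 1, C = \frac{9}{2}.


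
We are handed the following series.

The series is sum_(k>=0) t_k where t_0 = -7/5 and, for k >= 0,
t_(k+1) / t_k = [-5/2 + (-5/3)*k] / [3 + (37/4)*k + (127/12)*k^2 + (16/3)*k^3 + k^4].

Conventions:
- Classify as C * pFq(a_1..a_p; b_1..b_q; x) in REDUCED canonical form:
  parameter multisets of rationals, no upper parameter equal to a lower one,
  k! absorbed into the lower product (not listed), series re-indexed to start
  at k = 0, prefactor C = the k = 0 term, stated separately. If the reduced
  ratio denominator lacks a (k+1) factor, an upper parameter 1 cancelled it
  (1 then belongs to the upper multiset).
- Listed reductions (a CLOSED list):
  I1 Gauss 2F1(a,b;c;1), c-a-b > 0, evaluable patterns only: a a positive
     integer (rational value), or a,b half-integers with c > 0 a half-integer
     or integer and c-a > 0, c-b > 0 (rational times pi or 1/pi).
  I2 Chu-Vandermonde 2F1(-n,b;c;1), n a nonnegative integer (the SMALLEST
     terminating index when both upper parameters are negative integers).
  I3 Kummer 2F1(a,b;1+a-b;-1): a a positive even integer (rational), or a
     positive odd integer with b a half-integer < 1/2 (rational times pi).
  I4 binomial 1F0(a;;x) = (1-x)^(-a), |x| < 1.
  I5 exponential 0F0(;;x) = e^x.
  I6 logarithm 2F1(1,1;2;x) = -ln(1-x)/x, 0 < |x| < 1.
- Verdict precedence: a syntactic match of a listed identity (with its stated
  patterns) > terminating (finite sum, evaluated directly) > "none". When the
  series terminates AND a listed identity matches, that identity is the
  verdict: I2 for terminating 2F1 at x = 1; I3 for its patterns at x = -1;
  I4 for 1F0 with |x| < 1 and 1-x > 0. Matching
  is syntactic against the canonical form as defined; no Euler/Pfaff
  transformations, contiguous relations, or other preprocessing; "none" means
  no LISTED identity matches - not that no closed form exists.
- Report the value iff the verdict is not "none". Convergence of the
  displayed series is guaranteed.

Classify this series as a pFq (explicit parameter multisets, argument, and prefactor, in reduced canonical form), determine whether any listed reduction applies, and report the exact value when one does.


First insight: with t_0 = -7/5, roots of the ratio polynomials (prefactor -7/5) are the negated parameters.
Adjacent-term ratio: r(k) = (-5/3) * 1 / [(k+4/3) (k+3/2) (k+1)] - rational; roots negated = parameters, x = (-5/3), C = -7/5.

Canonical form: C = -7/5 times 0F2 with upper {-}, lower {4/3, 3/2}, x = -5/3. Verdict: none here - no I1-I6 shape fits x = -5/3 with lower {4/3, 3/2}.


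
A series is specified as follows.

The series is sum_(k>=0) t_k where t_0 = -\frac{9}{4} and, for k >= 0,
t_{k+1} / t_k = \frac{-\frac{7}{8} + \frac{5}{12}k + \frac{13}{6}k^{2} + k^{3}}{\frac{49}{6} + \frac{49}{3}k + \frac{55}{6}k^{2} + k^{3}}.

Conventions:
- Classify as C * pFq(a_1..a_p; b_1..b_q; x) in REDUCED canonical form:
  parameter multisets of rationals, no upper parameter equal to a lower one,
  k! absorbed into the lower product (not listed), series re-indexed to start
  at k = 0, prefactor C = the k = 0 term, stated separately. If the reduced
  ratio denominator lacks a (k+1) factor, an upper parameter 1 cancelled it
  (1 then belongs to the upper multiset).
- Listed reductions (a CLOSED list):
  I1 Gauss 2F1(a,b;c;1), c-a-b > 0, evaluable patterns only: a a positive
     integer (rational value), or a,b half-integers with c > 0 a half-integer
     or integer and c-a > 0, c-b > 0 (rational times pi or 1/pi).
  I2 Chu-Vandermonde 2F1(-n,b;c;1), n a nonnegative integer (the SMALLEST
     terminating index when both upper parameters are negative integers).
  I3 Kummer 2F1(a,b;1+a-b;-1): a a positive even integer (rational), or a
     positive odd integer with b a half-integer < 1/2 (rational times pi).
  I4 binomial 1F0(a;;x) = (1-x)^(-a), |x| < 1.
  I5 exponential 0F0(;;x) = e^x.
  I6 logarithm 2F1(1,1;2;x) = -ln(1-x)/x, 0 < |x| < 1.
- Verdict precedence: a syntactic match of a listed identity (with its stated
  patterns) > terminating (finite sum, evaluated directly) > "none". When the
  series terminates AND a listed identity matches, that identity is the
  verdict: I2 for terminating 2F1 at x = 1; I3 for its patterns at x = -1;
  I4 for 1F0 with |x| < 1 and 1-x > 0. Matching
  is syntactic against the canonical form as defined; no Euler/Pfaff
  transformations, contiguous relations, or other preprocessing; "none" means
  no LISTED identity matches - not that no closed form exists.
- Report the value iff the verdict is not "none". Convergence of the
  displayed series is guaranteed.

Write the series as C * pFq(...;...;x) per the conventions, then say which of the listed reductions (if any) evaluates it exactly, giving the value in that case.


With C = -\frac{9}{4}: the canonical form is 2F1(-\frac{1}{2}, \frac{3}{2}; 7; 1). Verdict: Gauss's theorem I1 (half-integer case) fires (x = 1; upper {-\frac{1}{2}, \frac{3}{2}} half-integers, c = 7 in the evaluable pattern). Hence: \left(-\frac{131072}{21021}\right) / \pi.

Structural cue: with t_0 = -\frac{9}{4}, roots of the ratio polynomials (prefactor -9/4) are the negated parameters.
Adjacent-term ratio: r(k) = 1 * (k-\frac{1}{2}) (k+\frac{3}{2}) / [(k+7) (k+1)] - rational in k, leading ratio 1; with t_0 = -\frac{9}{4}, classification follows.


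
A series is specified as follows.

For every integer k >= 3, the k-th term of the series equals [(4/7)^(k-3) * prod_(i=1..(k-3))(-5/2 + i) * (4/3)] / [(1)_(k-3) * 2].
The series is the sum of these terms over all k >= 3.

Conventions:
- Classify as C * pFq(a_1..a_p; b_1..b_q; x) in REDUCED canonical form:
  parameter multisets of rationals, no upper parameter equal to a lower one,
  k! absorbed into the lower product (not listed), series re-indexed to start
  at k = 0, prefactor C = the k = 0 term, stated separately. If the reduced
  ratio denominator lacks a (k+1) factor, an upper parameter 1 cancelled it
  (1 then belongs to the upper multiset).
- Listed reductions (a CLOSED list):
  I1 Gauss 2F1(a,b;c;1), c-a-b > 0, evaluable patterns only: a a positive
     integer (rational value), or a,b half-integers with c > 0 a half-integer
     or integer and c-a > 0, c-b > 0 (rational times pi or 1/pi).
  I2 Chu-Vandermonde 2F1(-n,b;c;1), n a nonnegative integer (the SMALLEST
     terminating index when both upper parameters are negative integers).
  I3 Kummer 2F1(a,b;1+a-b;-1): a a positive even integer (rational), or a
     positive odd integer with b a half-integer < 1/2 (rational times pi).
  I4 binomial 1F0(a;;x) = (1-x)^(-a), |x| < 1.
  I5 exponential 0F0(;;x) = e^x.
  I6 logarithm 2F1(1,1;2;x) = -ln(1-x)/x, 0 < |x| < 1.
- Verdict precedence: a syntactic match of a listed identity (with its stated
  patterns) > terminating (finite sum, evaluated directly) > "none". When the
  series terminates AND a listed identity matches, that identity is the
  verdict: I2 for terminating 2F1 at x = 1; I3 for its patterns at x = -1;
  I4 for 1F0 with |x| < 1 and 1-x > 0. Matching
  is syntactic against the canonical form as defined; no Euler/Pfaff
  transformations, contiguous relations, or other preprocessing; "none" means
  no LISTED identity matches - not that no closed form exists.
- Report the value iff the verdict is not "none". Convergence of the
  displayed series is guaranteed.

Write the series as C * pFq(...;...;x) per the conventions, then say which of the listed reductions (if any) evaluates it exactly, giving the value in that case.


Reduced: x = 4/7, 1F0, upper = {-3/2}, lower = {-}, C = 2/3. Verdict: the binomial series (I4) fires (the 1F0 binomial series: exponent 3/2, x = 4/7). Its exact value is (2/3) * (3/7)^(3/2).

Key step: with t_0 = 2/3, the constant factors (C = 2/3, x = 4/7) combine into one prefactor.
Consecutive-term ratio: r(k) = (4/7) * (k-3/2) / [(k+1)] - rational in k, leading ratio (4/7); with t_0 = 2/3, classification follows.


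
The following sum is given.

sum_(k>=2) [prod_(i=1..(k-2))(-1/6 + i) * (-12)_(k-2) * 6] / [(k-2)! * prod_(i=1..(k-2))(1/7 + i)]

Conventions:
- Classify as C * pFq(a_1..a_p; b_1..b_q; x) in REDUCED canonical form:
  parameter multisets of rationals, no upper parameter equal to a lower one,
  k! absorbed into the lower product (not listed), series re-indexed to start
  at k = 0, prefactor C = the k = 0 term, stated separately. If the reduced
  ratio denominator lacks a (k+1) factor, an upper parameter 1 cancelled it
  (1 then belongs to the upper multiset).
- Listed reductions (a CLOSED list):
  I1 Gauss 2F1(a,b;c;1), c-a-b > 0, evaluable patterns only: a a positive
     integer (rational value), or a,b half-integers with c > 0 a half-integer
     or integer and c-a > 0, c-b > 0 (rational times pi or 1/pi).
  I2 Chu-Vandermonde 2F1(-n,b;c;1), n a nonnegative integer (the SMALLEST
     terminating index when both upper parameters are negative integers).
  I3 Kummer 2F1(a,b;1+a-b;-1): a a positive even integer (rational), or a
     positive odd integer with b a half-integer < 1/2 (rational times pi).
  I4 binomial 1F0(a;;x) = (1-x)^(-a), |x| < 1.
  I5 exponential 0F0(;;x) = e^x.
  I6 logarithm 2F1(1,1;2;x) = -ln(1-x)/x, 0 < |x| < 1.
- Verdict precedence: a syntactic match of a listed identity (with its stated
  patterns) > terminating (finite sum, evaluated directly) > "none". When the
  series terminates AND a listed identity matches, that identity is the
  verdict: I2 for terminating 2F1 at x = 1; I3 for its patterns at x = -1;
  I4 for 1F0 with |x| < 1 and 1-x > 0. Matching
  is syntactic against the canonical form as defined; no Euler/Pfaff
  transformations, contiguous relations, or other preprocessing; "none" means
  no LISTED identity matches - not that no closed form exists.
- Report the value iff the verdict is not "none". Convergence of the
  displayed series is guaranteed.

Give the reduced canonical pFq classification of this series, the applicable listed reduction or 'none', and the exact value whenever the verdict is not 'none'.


The series (x = 1) is 2F1: upper {-12, 5/6}, lower {8/7}, prefactor 6. Verdict at x = 1: the Chu-Vandermonde identity I2 matches (terminating 2F1 at x = 1 with n = 12, b = 5/6, c = 8/7). Its exact value is 30776935675118411869/127883575232733118464.

The tell: from the first term 6: the lower running product (C = 6) is a rising factorial.
Step ratio: r(k) = 1 * (k-12) (k+5/6) / [(k+8/7) (k+1)] ; factor over Q: parameters, x = 1, and C = 6.


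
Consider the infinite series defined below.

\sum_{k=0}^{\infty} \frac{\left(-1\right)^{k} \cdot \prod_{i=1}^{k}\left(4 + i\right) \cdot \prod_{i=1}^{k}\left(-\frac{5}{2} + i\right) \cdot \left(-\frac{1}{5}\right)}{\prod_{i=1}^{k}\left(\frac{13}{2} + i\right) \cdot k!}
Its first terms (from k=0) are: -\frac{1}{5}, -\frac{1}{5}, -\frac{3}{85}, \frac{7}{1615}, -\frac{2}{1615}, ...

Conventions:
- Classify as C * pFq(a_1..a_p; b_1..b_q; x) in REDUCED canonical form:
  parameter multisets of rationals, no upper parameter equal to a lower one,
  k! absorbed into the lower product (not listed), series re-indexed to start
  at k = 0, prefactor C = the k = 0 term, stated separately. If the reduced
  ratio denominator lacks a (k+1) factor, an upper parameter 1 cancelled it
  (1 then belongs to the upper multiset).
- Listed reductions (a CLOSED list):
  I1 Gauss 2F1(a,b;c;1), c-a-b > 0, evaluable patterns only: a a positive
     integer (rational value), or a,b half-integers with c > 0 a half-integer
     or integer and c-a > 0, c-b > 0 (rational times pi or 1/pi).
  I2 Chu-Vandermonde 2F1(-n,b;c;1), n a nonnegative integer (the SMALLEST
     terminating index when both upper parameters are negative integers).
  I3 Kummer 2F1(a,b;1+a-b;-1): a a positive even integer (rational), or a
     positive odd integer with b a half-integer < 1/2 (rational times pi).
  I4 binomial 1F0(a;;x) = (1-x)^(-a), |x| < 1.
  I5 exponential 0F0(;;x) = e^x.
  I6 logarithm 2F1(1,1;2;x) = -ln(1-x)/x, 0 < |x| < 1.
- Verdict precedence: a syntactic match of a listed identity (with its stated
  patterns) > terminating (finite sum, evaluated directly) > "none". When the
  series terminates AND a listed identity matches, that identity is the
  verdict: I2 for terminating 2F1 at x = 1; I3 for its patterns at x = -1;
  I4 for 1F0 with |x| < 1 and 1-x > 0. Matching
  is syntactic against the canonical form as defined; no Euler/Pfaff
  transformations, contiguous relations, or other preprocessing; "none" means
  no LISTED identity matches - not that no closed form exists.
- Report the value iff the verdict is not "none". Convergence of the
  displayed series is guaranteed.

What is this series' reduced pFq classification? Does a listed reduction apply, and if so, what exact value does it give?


First insight: from the first term -\frac{1}{5}: the running product (prefactor -1/5) telescopes to a rising factorial.
Consecutive-term ratio: r(k) = -1 * (k-\frac{3}{2}) (k+5) / [(k+\frac{15}{2}) (k+1)] ; factor over Q: parameters, x = -1, and C = -\frac{1}{5}.

This is -\frac{1}{5} * 2F1(-\frac{3}{2}, 5; \frac{15}{2}; -1) in reduced canonical form. Verdict: this is Kummer (I3) (x = -1; c = \frac{15}{2} equals 1+a-b for upper {-\frac{3}{2}, 5}: listed pattern). Its exact value is \left(-\frac{9009}{65536}\right) \cdot \pi.
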